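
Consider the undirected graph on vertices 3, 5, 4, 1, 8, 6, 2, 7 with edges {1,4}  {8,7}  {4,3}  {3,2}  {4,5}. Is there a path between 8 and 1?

The component containing 8 is {7, 8}, and 1 is not in it.

No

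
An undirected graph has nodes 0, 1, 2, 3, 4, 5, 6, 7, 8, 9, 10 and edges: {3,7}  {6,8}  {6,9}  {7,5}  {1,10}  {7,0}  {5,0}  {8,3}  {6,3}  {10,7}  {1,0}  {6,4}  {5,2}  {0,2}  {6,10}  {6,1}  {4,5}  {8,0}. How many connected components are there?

1

Starting from 0 we can reach 0, 1, 2, 3, 4, 5, 6, 7, 8, 9, 10. That is one component of size 11.
Total: 1 component.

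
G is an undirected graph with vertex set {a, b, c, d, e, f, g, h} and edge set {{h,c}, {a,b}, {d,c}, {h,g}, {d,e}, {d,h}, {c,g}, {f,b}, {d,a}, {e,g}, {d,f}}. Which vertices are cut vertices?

Removing d increases the component count from 1 to 2, so d is a cut vertex.
By contrast removing c leaves 1 component; it is not a cut vertex. No other vertex is a cut vertex either.

d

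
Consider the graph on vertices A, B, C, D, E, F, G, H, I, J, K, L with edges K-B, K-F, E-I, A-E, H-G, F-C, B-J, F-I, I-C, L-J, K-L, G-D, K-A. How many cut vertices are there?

2

Removing G increases the component count from 2 to 3, so G is a cut vertex.
Removing K increases the component count from 2 to 3, so K is a cut vertex.
By contrast removing L leaves 2 components; it is not a cut vertex. No other vertex is a cut vertex either.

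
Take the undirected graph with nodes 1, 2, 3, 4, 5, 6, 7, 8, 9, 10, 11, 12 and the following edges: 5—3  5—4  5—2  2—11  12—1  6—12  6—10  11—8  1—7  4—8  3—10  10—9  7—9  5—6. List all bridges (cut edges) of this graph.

The edges on the cycle 6-12-1-7-9-10-6 are not bridges since each lies on that cycle.
Every edge lies on some cycle, so there are no bridges.

none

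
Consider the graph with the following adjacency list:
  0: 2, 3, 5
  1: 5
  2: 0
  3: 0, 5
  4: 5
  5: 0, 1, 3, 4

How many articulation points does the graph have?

Removing 0 increases the component count from 1 to 2, so 0 is a cut vertex.
Removing 5 increases the component count from 1 to 3, so 5 is a cut vertex.
By contrast removing 3 leaves 1 component; it is not a cut vertex. No other vertex is a cut vertex either.

2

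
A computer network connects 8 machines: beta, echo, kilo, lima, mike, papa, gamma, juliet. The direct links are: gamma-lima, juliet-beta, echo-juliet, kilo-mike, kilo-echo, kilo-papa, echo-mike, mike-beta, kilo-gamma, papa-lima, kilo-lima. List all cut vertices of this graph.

Removing kilo increases the component count from 1 to 2, so kilo is a cut vertex.
By contrast removing beta leaves 1 component; it is not a cut vertex. No other vertex is a cut vertex either.

kilo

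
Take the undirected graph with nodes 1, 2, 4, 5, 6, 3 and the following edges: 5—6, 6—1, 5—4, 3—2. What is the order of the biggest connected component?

Starting from 2 we can reach 2, 3. That is one component of size 2.
Starting from 1 we can reach 1, 4, 5, 6. That is one component of size 4.
The largest has 4 vertices.

4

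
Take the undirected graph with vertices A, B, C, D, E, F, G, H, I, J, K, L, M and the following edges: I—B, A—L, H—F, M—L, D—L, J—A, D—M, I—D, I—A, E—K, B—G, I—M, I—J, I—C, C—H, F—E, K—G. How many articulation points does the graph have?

1

Removing I increases the component count from 1 to 2, so I is a cut vertex.
By contrast removing D leaves 1 component; it is not a cut vertex. No other vertex is a cut vertex either.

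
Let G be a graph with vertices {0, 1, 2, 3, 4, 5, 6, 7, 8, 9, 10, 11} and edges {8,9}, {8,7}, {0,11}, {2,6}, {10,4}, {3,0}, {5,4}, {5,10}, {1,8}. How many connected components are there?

4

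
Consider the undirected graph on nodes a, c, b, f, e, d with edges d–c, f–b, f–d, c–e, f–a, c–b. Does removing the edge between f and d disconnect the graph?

After removing f–d, the path f-b-c-d still connects them, so the edge is not a bridge.

No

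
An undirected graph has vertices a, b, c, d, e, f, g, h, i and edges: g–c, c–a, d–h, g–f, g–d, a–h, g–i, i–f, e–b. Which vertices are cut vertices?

g

Removing g increases the component count from 2 to 3, so g is a cut vertex.
By contrast removing b leaves 2 components; it is not a cut vertex. No other vertex is a cut vertex either.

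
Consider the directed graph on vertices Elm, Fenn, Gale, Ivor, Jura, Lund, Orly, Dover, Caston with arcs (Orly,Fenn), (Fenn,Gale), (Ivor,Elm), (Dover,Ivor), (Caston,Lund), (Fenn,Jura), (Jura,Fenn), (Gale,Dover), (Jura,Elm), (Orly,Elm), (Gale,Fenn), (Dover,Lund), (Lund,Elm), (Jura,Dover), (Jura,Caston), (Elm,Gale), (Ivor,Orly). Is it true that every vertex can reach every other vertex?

Yes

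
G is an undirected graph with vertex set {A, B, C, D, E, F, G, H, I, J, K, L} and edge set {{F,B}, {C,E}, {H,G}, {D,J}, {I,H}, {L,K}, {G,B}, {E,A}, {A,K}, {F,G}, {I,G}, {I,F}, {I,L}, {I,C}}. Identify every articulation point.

Removing I increases the component count from 2 to 3, so I is a cut vertex.
By contrast removing F leaves 2 components; it is not a cut vertex. No other vertex is a cut vertex either.

I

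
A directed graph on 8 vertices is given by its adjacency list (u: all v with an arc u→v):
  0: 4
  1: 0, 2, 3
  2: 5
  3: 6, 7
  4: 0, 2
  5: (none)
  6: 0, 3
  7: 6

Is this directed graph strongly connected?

There is no directed path from 0 to 3, so the graph is not strongly connected.

No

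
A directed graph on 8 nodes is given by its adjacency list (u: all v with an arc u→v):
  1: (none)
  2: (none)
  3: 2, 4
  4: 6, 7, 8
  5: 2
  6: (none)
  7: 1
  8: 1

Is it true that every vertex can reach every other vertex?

No

There is no directed path from 7 to 3, so the graph is not strongly connected.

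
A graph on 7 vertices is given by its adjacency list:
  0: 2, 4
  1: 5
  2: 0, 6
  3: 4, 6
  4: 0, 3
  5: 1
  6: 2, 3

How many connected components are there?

2

Starting from 1 we can reach 1, 5. That is one component of size 2.
Starting from 0 we can reach 0, 2, 3, 4, 6. That is one component of size 5.
Total: 2 components.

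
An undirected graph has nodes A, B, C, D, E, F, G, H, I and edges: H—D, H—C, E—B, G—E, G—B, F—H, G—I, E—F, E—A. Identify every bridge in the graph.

A-E, C-H, D-H, E-F, F-H, G-I

The edges on the cycle G-E-B-G are not bridges since each lies on that cycle.
But removing E—F disconnects E from F; removing F—H disconnects F from H; removing H—D disconnects H from D; removing H—C disconnects H from C — these are bridges.
In total 6 edges are bridges.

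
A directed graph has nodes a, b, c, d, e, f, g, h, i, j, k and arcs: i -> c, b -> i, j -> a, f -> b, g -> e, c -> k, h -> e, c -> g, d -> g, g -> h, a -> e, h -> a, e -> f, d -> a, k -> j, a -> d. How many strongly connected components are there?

1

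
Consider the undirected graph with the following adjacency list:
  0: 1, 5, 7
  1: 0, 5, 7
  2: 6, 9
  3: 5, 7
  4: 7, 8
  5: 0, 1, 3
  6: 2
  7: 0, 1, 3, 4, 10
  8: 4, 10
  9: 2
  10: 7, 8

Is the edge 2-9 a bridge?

Removing 2-9 leaves no path between 2 and 9: the component count goes from 2 to 3. So it is a bridge.

Yes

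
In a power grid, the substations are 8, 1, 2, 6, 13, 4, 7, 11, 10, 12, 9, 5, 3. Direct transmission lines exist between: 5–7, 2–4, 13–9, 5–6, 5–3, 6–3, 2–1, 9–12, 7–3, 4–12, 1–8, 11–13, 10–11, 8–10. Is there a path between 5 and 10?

No

The component containing 5 is {3, 5, 6, 7}, and 10 is not in it.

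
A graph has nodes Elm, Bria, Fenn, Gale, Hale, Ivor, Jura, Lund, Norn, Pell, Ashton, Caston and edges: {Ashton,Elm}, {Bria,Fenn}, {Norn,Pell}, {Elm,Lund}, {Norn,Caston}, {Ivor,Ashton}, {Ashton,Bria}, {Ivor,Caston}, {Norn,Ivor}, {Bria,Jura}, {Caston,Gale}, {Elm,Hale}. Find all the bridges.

Ashton-Bria, Ashton-Elm, Ashton-Ivor, Bria-Fenn, Bria-Jura, Caston-Gale, Elm-Hale, Elm-Lund, Norn-Pell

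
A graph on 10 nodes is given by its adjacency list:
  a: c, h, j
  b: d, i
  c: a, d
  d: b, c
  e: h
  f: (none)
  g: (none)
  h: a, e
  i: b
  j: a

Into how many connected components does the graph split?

g is isolated — a component by itself.
f is isolated — a component by itself.
Starting from a we can reach a, b, c, d, e, h, i, j. That is one component of size 8.
Total: 3 components.

3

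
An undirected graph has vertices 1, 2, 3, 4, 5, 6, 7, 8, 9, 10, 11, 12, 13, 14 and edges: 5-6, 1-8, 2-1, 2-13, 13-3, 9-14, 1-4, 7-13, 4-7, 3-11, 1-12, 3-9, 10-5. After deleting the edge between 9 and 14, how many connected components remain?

Before removal there are 2 components.
9-14 is a bridge — removing it separates 9's side from 14's side.
After removal: 3 components.

3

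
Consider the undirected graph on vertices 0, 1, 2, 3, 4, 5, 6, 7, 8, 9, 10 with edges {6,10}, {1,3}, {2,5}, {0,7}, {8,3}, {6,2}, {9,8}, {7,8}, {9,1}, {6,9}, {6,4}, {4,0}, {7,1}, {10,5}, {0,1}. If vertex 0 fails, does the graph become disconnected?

Deleting 0 leaves 1 component (was 1) (its neighbors 1, 4, 7 remain connected to each other), so 0 is not a cut vertex.

No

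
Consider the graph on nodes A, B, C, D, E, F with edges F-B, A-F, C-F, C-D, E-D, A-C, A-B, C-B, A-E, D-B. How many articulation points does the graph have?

0

Removing C, for instance, still leaves 1 component. No single vertex removal increases the component count — the graph has no articulation points.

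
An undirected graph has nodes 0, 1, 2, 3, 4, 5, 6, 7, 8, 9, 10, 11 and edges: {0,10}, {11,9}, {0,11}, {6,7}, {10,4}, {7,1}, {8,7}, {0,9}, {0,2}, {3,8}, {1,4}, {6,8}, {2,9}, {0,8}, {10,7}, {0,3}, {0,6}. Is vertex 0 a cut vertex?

Yes

Deleting 0 raises the number of components from 2 to 3, so 0 is a cut vertex.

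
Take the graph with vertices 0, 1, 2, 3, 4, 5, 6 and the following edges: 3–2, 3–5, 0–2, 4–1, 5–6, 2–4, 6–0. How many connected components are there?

1

Starting from 0 we can reach 0, 1, 2, 3, 4, 5, 6. That is one component of size 7.
Total: 1 component.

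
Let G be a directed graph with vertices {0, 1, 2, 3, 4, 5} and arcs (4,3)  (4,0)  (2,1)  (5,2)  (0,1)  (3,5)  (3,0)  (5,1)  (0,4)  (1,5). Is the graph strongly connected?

No

There is no directed path from 2 to 4, so the graph is not strongly connected.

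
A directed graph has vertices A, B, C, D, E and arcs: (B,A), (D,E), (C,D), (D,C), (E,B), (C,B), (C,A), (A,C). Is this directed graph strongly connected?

Yes

From B we can reach every vertex (A, B, C, D, E), and every vertex can reach B (A, B, C, D, E). So the whole graph is one strongly connected component.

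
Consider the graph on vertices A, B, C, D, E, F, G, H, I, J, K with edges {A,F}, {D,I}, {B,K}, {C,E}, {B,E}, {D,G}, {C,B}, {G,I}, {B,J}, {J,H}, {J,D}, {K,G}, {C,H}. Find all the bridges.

The edges on the cycle D-G-I-D are not bridges since each lies on that cycle.
But removing A—F disconnects A from F — this is a bridge.

A-F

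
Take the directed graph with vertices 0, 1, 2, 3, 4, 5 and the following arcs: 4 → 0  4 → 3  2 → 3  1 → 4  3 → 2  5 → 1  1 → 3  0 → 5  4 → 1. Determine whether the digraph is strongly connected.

No

There is no directed path from 3 to 4, so the graph is not strongly connected.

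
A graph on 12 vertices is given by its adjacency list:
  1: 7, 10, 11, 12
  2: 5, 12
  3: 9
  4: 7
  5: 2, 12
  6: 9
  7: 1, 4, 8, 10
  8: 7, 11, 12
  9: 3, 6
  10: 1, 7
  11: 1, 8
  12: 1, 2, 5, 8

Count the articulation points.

3

Removing 7 increases the component count from 2 to 3, so 7 is a cut vertex.
Removing 9 increases the component count from 2 to 3, so 9 is a cut vertex.
Removing 12 increases the component count from 2 to 3, so 12 is a cut vertex.
By contrast removing 4 leaves 2 components; it is not a cut vertex. No other vertex is a cut vertex either.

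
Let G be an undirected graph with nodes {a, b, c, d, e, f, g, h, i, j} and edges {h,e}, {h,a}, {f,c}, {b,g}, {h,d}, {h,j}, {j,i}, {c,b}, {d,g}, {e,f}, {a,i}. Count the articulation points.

1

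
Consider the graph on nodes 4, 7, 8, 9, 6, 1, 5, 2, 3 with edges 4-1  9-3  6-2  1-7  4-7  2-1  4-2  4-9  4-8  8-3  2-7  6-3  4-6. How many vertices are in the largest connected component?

8

5 is isolated — a component by itself.
Starting from 1 we can reach 1, 2, 3, 4, 6, 7, 8, 9. That is one component of size 8.
The largest has 8 vertices.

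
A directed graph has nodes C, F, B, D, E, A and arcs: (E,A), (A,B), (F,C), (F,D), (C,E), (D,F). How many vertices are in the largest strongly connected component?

2

{D, F} are all mutually reachable — one SCC of size 2.
{E} is an SCC by itself.
{A} is an SCC by itself.
{B} is an SCC by itself.
{C} is an SCC by itself.
The largest has 2 vertices.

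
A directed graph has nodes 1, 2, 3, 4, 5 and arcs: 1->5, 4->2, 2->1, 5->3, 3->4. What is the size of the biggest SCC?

5

{1, 2, 3, 4, 5} are all mutually reachable — one SCC of size 5.
The largest has 5 vertices.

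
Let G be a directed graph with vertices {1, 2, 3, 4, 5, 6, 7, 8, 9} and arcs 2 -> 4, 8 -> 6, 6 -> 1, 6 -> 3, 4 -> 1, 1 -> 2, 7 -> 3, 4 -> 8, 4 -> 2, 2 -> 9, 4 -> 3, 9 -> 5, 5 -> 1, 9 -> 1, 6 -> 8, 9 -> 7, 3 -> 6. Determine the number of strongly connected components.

{1, 2, 3, 4, 5, 6, 7, 8, 9} are all mutually reachable — one SCC of size 9.
That gives 1 strongly connected component.

1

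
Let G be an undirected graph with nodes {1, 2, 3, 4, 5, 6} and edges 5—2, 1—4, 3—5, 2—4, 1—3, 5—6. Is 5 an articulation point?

Deleting 5 raises the number of components from 1 to 2, so 5 is a cut vertex.

Yes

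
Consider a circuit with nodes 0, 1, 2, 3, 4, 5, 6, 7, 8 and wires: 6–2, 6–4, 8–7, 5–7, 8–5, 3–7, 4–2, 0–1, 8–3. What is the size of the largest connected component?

Starting from 0 we can reach 0, 1. That is one component of size 2.
Starting from 2 we can reach 2, 4, 6. That is one component of size 3.
Starting from 3 we can reach 3, 5, 7, 8. That is one component of size 4.
The largest has 4 vertices.

4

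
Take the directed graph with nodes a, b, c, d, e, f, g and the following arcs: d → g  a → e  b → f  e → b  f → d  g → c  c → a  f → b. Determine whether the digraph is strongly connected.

Yes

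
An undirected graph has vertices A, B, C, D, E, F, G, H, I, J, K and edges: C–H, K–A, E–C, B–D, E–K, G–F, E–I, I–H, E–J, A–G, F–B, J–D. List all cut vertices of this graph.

Removing E increases the component count from 1 to 2, so E is a cut vertex.
By contrast removing G leaves 1 component; it is not a cut vertex. No other vertex is a cut vertex either.

E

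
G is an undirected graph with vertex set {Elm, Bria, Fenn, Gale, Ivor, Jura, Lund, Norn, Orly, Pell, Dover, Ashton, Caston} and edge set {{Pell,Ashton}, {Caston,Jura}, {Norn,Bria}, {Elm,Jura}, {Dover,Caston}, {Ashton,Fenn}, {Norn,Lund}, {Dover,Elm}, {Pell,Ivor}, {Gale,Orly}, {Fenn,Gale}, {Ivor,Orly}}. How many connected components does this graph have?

3

Starting from Bria we can reach Bria, Lund, Norn. That is one component of size 3.
Starting from Elm we can reach Elm, Jura, Dover, Caston. That is one component of size 4.
Starting from Fenn we can reach Fenn, Gale, Ivor, Orly, Pell, Ashton. That is one component of size 6.
Total: 3 components.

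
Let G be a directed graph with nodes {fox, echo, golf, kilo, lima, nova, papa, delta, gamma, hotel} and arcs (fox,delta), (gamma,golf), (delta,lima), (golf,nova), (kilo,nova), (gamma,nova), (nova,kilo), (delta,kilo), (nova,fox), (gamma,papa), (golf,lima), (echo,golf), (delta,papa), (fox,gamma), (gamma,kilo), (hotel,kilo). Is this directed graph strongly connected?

No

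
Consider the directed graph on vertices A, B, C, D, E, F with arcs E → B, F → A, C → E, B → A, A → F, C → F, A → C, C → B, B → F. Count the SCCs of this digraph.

2

{A, B, C, E, F} are all mutually reachable — one SCC of size 5.
{D} is an SCC by itself.
That gives 2 strongly connected components.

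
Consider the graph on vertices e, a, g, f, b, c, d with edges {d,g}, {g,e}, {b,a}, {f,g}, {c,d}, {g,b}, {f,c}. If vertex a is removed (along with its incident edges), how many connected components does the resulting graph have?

1

With a gone, the remaining components are: {b, c, d, e, f, g}.
That is 1 component.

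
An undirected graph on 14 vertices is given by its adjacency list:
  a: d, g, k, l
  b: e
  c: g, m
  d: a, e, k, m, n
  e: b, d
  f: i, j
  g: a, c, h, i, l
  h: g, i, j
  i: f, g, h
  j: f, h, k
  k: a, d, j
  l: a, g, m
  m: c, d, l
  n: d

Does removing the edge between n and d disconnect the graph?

Removing n-d leaves no path between n and d: the component count goes from 1 to 2. So it is a bridge.

Yes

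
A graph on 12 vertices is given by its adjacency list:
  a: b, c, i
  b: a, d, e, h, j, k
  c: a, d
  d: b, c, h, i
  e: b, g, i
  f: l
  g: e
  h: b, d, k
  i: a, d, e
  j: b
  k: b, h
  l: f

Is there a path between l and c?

No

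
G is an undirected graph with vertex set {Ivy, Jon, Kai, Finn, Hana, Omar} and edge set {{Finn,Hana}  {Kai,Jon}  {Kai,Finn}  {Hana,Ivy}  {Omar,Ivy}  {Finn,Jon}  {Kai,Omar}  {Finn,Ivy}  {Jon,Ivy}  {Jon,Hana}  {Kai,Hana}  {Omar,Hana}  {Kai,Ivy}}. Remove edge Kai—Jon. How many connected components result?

Kai and Jon are still connected via Kai-Finn-Jon, so the component count stays at 1.

1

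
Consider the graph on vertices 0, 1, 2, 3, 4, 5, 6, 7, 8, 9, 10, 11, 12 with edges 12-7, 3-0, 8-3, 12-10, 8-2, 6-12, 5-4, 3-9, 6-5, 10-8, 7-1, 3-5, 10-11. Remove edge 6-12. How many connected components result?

1

6 and 12 are still connected via 6-5-3-8-10-12, so the component count stays at 1.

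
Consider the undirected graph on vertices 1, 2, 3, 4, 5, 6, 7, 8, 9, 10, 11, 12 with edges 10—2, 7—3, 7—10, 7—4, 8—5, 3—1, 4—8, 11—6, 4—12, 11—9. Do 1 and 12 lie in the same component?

From 1 we can reach 1, 2, 3, 4, 5, 7, 8, 10, 12, which includes 12.

Yes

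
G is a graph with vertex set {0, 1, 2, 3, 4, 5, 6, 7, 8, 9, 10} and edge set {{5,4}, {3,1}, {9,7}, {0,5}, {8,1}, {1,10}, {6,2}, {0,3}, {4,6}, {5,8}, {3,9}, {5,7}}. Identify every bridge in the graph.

The edges on the cycle 0-5-8-1-3-0 are not bridges since each lies on that cycle.
But removing 4—6 disconnects 4 from 6; removing 2—6 disconnects 2 from 6; removing 4—5 disconnects 4 from 5; removing 1—10 disconnects 1 from 10 — these are bridges.

1-10, 2-6, 4-5, 4-6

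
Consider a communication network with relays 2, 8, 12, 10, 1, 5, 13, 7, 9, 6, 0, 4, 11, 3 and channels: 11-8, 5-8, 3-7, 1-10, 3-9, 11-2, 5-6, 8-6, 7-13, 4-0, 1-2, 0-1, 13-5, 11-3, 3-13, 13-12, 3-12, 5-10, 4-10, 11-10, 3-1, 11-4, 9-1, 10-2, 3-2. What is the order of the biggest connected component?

14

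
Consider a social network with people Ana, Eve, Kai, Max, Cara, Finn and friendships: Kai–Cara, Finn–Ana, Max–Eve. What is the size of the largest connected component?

2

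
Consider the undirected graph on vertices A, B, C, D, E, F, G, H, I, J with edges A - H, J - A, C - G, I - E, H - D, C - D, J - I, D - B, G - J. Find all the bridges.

B-D, E-I, I-J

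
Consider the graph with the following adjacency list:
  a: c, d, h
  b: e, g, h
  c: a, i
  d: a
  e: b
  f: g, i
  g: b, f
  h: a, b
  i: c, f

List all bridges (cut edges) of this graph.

a-d, b-e

The edges on the cycle c-i-f-g-b-h-a-c are not bridges since each lies on that cycle.
But removing d-a disconnects d from a; removing b-e disconnects b from e — these are bridges.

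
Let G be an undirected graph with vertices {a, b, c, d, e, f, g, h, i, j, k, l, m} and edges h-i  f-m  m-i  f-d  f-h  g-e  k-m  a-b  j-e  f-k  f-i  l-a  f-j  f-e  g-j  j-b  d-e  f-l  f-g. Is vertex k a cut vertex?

Deleting k leaves 2 components (was 2), so k is not a cut vertex.

No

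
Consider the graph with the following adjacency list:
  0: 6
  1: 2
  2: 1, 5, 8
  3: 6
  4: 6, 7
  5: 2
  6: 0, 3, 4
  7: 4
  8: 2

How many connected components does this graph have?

Starting from 1 we can reach 1, 2, 5, 8. That is one component of size 4.
Starting from 0 we can reach 0, 3, 4, 6, 7. That is one component of size 5.
Total: 2 components.

2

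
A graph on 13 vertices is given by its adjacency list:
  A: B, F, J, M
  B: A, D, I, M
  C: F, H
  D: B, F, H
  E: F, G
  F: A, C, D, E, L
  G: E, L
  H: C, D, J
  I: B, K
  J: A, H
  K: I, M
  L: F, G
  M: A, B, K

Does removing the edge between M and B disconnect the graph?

After removing M-B, the path M-A-B still connects them, so the edge is not a bridge.

No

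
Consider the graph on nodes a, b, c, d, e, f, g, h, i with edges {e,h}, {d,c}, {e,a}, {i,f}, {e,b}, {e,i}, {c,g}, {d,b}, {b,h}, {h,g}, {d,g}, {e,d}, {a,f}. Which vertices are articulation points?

Removing e increases the component count from 1 to 2, so e is a cut vertex.
By contrast removing c leaves 1 component; it is not a cut vertex. No other vertex is a cut vertex either.

e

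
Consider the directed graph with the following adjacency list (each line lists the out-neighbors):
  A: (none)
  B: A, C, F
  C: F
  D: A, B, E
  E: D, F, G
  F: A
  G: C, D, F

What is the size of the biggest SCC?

3

{D, E, G} are all mutually reachable — one SCC of size 3.
{C} is an SCC by itself.
{B} is an SCC by itself.
{A} is an SCC by itself.
{F} is an SCC by itself.
The largest has 3 vertices.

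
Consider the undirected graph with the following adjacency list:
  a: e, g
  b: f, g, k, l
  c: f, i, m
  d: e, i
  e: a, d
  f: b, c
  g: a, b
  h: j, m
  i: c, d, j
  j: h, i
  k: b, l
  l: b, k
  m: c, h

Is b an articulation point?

Yes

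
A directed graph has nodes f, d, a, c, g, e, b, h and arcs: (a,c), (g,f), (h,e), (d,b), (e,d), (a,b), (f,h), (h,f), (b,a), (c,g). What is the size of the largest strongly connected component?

8

{a, b, c, d, e, f, g, h} are all mutually reachable — one SCC of size 8.
The largest has 8 vertices.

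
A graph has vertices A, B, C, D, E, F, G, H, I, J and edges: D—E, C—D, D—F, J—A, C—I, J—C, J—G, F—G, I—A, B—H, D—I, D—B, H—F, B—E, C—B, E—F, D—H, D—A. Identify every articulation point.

none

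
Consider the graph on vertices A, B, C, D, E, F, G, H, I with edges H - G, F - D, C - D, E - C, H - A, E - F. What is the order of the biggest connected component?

B is isolated — a component by itself.
I is isolated — a component by itself.
Starting from A we can reach A, G, H. That is one component of size 3.
Starting from C we can reach C, D, E, F. That is one component of size 4.
The largest has 4 vertices.

4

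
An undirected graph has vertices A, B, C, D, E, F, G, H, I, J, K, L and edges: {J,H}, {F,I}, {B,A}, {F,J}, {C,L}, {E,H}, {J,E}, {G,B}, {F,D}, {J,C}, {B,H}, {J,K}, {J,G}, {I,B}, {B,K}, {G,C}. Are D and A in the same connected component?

Yes

From D we can reach A, B, C, D, E, F, G, H, I, J, K, L, which includes A.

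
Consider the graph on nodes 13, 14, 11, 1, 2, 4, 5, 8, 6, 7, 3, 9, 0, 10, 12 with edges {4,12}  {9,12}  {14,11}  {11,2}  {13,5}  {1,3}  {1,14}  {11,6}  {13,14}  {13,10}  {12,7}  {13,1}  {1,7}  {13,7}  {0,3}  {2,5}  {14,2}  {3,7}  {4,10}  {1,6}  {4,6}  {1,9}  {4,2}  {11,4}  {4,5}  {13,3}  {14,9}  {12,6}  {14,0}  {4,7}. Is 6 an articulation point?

Deleting 6 leaves 2 components (was 2), so 6 is not a cut vertex.

No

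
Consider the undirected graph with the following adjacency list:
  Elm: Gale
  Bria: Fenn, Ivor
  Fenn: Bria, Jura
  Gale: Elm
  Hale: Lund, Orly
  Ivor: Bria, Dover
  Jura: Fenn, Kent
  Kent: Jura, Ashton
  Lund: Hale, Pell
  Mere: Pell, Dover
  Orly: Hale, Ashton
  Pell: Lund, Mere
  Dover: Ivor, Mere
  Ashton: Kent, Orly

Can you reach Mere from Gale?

The component containing Gale is {Elm, Gale}, and Mere is not in it.

No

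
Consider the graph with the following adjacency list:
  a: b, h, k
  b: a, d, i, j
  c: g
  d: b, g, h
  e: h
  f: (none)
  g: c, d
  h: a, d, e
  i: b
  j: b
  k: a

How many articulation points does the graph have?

Removing a increases the component count from 2 to 3, so a is a cut vertex.
Removing b increases the component count from 2 to 4, so b is a cut vertex.
Removing d increases the component count from 2 to 3, so d is a cut vertex.
Likewise g, h are cut vertices.
By contrast removing k leaves 2 components; it is not a cut vertex. No other vertex is a cut vertex either.

5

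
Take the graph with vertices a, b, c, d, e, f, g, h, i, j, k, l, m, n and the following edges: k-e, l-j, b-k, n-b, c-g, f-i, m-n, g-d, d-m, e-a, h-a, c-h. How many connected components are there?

Starting from f we can reach f, i. That is one component of size 2.
Starting from j we can reach j, l. That is one component of size 2.
Starting from a we can reach a, b, c, d, e, g, h, k, m, n. That is one component of size 10.
Total: 3 components.

3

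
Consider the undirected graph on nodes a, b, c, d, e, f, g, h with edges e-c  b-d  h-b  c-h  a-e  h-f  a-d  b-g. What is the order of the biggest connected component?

Starting from a we can reach a, b, c, d, e, f, g, h. That is one component of size 8.
The largest has 8 vertices.

8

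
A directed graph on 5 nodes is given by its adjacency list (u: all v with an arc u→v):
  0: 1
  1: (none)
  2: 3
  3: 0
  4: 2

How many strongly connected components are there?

{2} is an SCC by itself.
{3} is an SCC by itself.
{1} is an SCC by itself.
{0} is an SCC by itself.
{4} is an SCC by itself.
That gives 5 strongly connected components.

5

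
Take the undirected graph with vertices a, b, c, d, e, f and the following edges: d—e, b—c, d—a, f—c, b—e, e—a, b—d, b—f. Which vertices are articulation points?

b

Removing b increases the component count from 1 to 2, so b is a cut vertex.
By contrast removing f leaves 1 component; it is not a cut vertex. No other vertex is a cut vertex either.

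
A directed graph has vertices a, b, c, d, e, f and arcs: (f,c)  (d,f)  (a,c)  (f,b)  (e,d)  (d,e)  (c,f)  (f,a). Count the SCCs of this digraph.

3

{a, c, f} are all mutually reachable — one SCC of size 3.
{d, e} are all mutually reachable — one SCC of size 2.
{b} is an SCC by itself.
That gives 3 strongly connected components.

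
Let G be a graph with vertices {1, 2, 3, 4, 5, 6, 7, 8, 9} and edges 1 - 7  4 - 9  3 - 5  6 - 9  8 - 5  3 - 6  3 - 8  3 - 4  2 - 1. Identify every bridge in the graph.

1-2, 1-7

The edges on the cycle 3-8-5-3 are not bridges since each lies on that cycle.
But removing 2 - 1 disconnects 2 from 1; removing 7 - 1 disconnects 7 from 1 — these are bridges.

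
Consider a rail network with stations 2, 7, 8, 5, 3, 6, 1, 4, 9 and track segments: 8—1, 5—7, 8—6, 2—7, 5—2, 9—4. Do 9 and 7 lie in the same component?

The component containing 9 is {4, 9}, and 7 is not in it.

No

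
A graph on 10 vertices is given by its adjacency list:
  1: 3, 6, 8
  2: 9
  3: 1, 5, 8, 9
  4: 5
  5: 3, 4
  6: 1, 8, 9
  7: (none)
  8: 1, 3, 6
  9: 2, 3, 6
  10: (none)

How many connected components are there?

7 is isolated — a component by itself.
10 is isolated — a component by itself.
Starting from 1 we can reach 1, 2, 3, 4, 5, 6, 8, 9. That is one component of size 8.
Total: 3 components.

3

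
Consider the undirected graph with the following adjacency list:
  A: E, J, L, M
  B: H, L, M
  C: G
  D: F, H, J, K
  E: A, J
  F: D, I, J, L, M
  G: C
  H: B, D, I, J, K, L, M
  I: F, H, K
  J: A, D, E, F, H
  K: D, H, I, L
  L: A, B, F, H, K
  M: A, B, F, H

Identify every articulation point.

none

Removing M, for instance, still leaves 2 components. No single vertex removal increases the component count — the graph has no articulation points.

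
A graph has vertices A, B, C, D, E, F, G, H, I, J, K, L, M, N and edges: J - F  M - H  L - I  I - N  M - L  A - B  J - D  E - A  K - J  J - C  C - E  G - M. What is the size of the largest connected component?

Starting from G we can reach G, H, I, L, M, N. That is one component of size 6.
Starting from A we can reach A, B, C, D, E, F, J, K. That is one component of size 8.
The largest has 8 vertices.

8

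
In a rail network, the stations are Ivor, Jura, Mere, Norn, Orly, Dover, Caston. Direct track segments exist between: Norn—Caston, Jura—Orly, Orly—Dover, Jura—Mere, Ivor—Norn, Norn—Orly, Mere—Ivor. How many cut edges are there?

The edges on the cycle Jura-Mere-Ivor-Norn-Orly-Jura are not bridges since each lies on that cycle.
But removing Orly—Dover disconnects Orly from Dover; removing Norn—Caston disconnects Norn from Caston — these are bridges.
That makes 2 bridges.

2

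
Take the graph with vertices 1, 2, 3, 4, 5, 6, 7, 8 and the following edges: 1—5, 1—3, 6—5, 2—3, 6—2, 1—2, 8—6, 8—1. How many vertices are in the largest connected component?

6

4 is isolated — a component by itself.
7 is isolated — a component by itself.
Starting from 1 we can reach 1, 2, 3, 5, 6, 8. That is one component of size 6.
The largest has 6 vertices.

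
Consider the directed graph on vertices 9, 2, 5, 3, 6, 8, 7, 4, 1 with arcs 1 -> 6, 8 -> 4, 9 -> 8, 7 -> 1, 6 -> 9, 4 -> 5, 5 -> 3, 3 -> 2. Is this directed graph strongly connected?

There is no directed path from 5 to 7, so the graph is not strongly connected.

No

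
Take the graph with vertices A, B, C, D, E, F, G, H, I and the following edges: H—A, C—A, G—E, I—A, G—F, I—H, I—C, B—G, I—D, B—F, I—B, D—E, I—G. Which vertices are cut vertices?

I

Removing I increases the component count from 1 to 2, so I is a cut vertex.
By contrast removing H leaves 1 component; it is not a cut vertex. No other vertex is a cut vertex either.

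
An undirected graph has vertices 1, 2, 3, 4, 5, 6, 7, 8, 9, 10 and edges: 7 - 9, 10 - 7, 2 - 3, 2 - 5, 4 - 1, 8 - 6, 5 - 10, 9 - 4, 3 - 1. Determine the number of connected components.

Starting from 6 we can reach 6, 8. That is one component of size 2.
Starting from 1 we can reach 1, 2, 3, 4, 5, 7, 9, 10. That is one component of size 8.
Total: 2 components.

2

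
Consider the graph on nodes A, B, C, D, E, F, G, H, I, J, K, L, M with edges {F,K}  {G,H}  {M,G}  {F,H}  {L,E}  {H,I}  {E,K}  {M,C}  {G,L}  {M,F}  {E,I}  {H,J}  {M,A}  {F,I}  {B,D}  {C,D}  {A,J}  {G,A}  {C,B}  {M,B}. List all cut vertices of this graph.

M

Removing M increases the component count from 1 to 2, so M is a cut vertex.
By contrast removing G leaves 1 component; it is not a cut vertex. No other vertex is a cut vertex either.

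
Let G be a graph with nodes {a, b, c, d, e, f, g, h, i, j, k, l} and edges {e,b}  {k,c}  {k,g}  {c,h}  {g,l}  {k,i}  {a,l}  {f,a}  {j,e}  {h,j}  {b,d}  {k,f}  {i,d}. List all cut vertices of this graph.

Removing k increases the component count from 1 to 2, so k is a cut vertex.
By contrast removing d leaves 1 component; it is not a cut vertex. No other vertex is a cut vertex either.

k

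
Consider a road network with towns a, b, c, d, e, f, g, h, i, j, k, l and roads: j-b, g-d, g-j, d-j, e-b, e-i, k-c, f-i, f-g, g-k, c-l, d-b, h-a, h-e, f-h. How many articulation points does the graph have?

4

Removing c increases the component count from 1 to 2, so c is a cut vertex.
Removing g increases the component count from 1 to 2, so g is a cut vertex.
Removing h increases the component count from 1 to 2, so h is a cut vertex.
Likewise k is a cut vertex.
By contrast removing e leaves 1 component; it is not a cut vertex. No other vertex is a cut vertex either.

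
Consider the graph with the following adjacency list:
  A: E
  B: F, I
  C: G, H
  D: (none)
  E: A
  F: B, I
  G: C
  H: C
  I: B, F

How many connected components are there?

4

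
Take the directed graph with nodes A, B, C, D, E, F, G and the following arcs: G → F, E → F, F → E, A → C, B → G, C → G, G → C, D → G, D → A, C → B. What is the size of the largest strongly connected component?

{B, C, G} are all mutually reachable — one SCC of size 3.
{E, F} are all mutually reachable — one SCC of size 2.
{A} is an SCC by itself.
{D} is an SCC by itself.
The largest has 3 vertices.

3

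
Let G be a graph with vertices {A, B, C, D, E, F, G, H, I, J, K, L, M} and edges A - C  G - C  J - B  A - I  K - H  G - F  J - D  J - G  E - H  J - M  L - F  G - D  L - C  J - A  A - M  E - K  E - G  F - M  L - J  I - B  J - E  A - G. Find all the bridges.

The edges on the cycle A-G-F-M-A are not bridges since each lies on that cycle.
Every edge lies on some cycle, so there are no bridges.

none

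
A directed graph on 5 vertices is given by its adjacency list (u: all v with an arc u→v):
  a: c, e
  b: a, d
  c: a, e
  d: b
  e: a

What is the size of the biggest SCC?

3

{a, c, e} are all mutually reachable — one SCC of size 3.
{b, d} are all mutually reachable — one SCC of size 2.
The largest has 3 vertices.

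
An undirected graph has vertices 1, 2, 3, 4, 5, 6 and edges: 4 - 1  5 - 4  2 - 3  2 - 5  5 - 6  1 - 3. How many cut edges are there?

1

The edges on the cycle 2-5-4-1-3-2 are not bridges since each lies on that cycle.
But removing 5 - 6 disconnects 5 from 6 — this is a bridge.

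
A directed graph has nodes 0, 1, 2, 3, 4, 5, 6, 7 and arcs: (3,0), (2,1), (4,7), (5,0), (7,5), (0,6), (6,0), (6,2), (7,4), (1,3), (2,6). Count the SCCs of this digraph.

{0, 1, 2, 3, 6} are all mutually reachable — one SCC of size 5.
{4, 7} are all mutually reachable — one SCC of size 2.
{5} is an SCC by itself.
That gives 3 strongly connected components.

3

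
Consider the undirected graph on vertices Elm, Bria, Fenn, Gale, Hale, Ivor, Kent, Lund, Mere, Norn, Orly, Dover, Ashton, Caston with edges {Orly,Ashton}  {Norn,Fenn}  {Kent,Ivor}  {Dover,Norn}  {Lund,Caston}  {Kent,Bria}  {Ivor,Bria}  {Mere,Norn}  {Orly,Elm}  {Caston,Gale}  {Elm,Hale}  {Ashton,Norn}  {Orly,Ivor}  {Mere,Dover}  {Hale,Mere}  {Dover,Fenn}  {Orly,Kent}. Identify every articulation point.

Orly, Caston

Removing Orly increases the component count from 2 to 3, so Orly is a cut vertex.
Removing Caston increases the component count from 2 to 3, so Caston is a cut vertex.
By contrast removing Kent leaves 2 components; it is not a cut vertex. No other vertex is a cut vertex either.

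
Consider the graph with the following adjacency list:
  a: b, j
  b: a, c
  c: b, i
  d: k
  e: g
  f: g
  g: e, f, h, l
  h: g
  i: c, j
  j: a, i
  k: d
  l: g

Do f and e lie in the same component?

From f we can reach e, f, g, h, l, which includes e.

Yes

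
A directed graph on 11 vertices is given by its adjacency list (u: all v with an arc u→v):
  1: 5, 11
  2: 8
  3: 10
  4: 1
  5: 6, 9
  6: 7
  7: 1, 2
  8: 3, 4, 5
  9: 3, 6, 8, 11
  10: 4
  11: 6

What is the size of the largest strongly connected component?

11

{1, 2, 3, 4, 5, 6, 7, 8, 9, 10, 11} are all mutually reachable — one SCC of size 11.
The largest has 11 vertices.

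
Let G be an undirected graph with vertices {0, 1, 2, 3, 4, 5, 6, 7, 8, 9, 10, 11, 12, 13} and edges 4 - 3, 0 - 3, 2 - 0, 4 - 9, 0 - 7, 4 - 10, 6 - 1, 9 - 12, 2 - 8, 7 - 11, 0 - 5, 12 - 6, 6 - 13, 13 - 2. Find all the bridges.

0-5, 0-7, 1-6, 10-4, 11-7, 2-8

The edges on the cycle 4-9-12-6-13-2-0-3-4 are not bridges since each lies on that cycle.
But removing 1 - 6 disconnects 1 from 6; removing 7 - 0 disconnects 7 from 0; removing 5 - 0 disconnects 5 from 0; removing 7 - 11 disconnects 7 from 11 — these are bridges.
In total 6 edges are bridges.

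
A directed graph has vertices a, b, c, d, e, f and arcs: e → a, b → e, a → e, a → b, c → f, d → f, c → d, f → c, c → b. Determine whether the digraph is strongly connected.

No

There is no directed path from b to f, so the graph is not strongly connected.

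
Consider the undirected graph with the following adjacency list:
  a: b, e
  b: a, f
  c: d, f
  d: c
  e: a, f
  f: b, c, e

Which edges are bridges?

c-d, c-f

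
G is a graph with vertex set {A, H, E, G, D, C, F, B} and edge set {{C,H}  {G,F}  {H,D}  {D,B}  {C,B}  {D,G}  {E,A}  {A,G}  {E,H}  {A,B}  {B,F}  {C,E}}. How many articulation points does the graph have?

Removing C, for instance, still leaves 1 component. No single vertex removal increases the component count — the graph has no articulation points.

0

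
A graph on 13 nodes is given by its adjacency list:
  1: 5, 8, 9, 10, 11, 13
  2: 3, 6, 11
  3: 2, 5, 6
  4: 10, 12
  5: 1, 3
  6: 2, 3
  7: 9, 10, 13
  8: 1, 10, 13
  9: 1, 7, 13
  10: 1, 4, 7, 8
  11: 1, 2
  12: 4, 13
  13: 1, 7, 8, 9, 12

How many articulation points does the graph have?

1

Removing 1 increases the component count from 1 to 2, so 1 is a cut vertex.
By contrast removing 8 leaves 1 component; it is not a cut vertex. No other vertex is a cut vertex either.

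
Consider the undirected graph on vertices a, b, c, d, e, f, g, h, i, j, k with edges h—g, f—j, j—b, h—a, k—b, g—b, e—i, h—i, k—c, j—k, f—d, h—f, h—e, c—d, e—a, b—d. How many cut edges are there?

0

The edges on the cycle h-e-i-h are not bridges since each lies on that cycle.
Every edge lies on some cycle, so there are no bridges.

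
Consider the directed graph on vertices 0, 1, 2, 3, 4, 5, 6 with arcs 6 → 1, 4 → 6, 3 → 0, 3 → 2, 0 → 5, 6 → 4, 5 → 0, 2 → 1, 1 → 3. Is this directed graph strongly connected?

No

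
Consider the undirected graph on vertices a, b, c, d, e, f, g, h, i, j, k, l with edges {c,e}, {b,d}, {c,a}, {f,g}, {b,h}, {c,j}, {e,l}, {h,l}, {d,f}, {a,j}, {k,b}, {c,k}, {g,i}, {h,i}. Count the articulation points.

1

Removing c increases the component count from 1 to 2, so c is a cut vertex.
By contrast removing a leaves 1 component; it is not a cut vertex. No other vertex is a cut vertex either.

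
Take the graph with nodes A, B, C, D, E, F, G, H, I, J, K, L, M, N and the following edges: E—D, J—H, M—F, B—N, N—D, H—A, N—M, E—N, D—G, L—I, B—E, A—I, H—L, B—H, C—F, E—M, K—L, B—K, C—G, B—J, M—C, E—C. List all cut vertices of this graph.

B

Removing B increases the component count from 1 to 2, so B is a cut vertex.
By contrast removing K leaves 1 component; it is not a cut vertex. No other vertex is a cut vertex either.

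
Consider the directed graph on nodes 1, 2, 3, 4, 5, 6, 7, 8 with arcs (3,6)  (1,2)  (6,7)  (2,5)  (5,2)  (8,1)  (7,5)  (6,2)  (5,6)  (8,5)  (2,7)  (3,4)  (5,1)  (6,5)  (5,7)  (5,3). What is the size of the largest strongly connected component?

{1, 2, 3, 5, 6, 7} are all mutually reachable — one SCC of size 6.
{4} is an SCC by itself.
{8} is an SCC by itself.
The largest has 6 vertices.

6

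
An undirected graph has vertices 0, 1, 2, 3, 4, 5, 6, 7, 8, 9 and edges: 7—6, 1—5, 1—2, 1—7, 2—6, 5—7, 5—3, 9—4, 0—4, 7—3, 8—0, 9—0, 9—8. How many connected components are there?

Starting from 0 we can reach 0, 4, 8, 9. That is one component of size 4.
Starting from 1 we can reach 1, 2, 3, 5, 6, 7. That is one component of size 6.
Total: 2 components.

2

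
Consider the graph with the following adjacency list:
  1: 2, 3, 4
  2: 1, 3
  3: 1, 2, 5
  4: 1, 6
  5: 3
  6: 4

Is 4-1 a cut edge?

Removing 4-1 leaves no path between 4 and 1: the component count goes from 1 to 2. So it is a bridge.

Yes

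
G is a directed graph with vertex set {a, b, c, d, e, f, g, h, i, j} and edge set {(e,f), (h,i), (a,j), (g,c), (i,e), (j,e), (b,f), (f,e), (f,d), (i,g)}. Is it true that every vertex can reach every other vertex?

No

There is no directed path from e to j, so the graph is not strongly connected.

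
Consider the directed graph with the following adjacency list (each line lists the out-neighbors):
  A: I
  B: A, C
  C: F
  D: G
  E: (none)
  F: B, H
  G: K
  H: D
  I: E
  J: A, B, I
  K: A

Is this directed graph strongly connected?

No

There is no directed path from I to C, so the graph is not strongly connected.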